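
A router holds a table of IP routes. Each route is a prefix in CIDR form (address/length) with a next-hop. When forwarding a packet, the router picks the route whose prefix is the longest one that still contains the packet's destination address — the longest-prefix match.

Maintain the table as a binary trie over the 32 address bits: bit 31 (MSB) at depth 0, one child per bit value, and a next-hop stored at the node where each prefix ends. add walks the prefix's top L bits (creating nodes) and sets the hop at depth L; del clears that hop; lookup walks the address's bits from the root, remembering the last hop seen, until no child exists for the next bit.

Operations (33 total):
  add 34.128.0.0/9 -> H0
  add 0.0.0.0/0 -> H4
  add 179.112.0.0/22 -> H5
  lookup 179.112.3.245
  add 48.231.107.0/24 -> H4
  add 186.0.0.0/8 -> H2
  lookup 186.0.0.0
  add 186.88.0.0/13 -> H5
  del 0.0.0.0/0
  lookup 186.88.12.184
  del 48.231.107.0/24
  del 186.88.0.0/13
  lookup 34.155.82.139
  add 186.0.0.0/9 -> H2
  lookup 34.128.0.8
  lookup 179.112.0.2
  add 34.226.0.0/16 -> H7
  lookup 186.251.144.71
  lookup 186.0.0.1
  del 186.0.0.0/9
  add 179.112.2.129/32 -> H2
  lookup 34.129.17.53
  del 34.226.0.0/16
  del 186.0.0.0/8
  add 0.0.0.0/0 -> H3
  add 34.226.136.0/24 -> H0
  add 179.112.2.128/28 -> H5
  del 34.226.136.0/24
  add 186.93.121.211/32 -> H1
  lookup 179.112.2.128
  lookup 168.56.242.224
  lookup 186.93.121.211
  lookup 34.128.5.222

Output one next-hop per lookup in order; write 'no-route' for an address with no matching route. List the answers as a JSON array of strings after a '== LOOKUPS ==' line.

Apply in order:
  + 34.128.0.0/9 (H0) depth=9
  + 0.0.0.0/0 (H4) depth=0
  + 179.112.0.0/22 (H5) depth=22
  ? 179.112.3.245  path d0:H4→d1:-→d2:-→d3:-→d4:-→d5:-→d6:-→d7:-→d8:-→d9:-→d10:-→d11:-→d12:-→d13:-→d14:-→d15:-→d16:-→d17:-→d18:-→d19:-→d20:-→d21:-→d22:H5  best=H5
  + 48.231.107.0/24 (H4) depth=24
  + 186.0.0.0/8 (H2) depth=8
  ? 186.0.0.0  path d0:H4→d1:-→d2:-→d3:-→d4:-→d5:-→d6:-→d7:-→d8:H2  best=H2
  + 186.88.0.0/13 (H5) depth=13
  del 0.0.0.0/0 (clear depth 0)
  ? 186.88.12.184  path d0:-→d1:-→d2:-→d3:-→d4:-→d5:-→d6:-→d7:-→d8:H2→d9:-→d10:-→d11:-→d12:-→d13:H5  best=H5
  del 48.231.107.0/24 (clear depth 24)
  del 186.88.0.0/13 (clear depth 13)
  ? 34.155.82.139  path d0:-→d1:-→d2:-→d3:-→d4:-→d5:-→d6:-→d7:-→d8:-→d9:H0  best=H0
  + 186.0.0.0/9 (H2) depth=9
  ? 34.128.0.8  path d0:-→d1:-→d2:-→d3:-→d4:-→d5:-→d6:-→d7:-→d8:-→d9:H0  best=H0
  ? 179.112.0.2  path d0:-→d1:-→d2:-→d3:-→d4:-→d5:-→d6:-→d7:-→d8:-→d9:-→d10:-→d11:-→d12:-→d13:-→d14:-→d15:-→d16:-→d17:-→d18:-→d19:-→d20:-→d21:-→d22:H5  best=H5
  + 34.226.0.0/16 (H7) depth=16
  ? 186.251.144.71  path d0:-→d1:-→d2:-→d3:-→d4:-→d5:-→d6:-→d7:-→d8:H2  best=H2
  ? 186.0.0.1  path d0:-→d1:-→d2:-→d3:-→d4:-→d5:-→d6:-→d7:-→d8:H2→d9:H2  best=H2
  del 186.0.0.0/9 (clear depth 9)
  + 179.112.2.129/32 (H2) depth=32
  ? 34.129.17.53  path d0:-→d1:-→d2:-→d3:-→d4:-→d5:-→d6:-→d7:-→d8:-→d9:H0  best=H0
  del 34.226.0.0/16 (clear depth 16)
  del 186.0.0.0/8 (clear depth 8)
  + 0.0.0.0/0 (H3) depth=0
  + 34.226.136.0/24 (H0) depth=24
  + 179.112.2.128/28 (H5) depth=28
  del 34.226.136.0/24 (clear depth 24)
  + 186.93.121.211/32 (H1) depth=32
  ? 179.112.2.128  path d0:H3→d1:-→d2:-→d3:-→d4:-→d5:-→d6:-→d7:-→d8:-→d9:-→d10:-→d11:-→d12:-→d13:-→d14:-→d15:-→d16:-→d17:-→d18:-→d19:-→d20:-→d21:-→d22:H5→d23:-→d24:-→d25:-→d26:-→d27:-→d28:H5→d29:-→d30:-→d31:-  best=H5
  ? 168.56.242.224  path d0:H3→d1:-→d2:-→d3:-  best=H3
  ? 186.93.121.211  path d0:H3→d1:-→d2:-→d3:-→d4:-→d5:-→d6:-→d7:-→d8:-→d9:-→d10:-→d11:-→d12:-→d13:-→d14:-→d15:-→d16:-→d17:-→d18:-→d19:-→d20:-→d21:-→d22:-→d23:-→d24:-→d25:-→d26:-→d27:-→d28:-→d29:-→d30:-→d31:-→d32:H1  best=H1
  ? 34.128.5.222  path d0:H3→d1:-→d2:-→d3:-→d4:-→d5:-→d6:-→d7:-→d8:-→d9:H0  best=H0

== LOOKUPS ==
["H5","H2","H5","H0","H0","H5","H2","H2","H0","H5","H3","H1","H0"]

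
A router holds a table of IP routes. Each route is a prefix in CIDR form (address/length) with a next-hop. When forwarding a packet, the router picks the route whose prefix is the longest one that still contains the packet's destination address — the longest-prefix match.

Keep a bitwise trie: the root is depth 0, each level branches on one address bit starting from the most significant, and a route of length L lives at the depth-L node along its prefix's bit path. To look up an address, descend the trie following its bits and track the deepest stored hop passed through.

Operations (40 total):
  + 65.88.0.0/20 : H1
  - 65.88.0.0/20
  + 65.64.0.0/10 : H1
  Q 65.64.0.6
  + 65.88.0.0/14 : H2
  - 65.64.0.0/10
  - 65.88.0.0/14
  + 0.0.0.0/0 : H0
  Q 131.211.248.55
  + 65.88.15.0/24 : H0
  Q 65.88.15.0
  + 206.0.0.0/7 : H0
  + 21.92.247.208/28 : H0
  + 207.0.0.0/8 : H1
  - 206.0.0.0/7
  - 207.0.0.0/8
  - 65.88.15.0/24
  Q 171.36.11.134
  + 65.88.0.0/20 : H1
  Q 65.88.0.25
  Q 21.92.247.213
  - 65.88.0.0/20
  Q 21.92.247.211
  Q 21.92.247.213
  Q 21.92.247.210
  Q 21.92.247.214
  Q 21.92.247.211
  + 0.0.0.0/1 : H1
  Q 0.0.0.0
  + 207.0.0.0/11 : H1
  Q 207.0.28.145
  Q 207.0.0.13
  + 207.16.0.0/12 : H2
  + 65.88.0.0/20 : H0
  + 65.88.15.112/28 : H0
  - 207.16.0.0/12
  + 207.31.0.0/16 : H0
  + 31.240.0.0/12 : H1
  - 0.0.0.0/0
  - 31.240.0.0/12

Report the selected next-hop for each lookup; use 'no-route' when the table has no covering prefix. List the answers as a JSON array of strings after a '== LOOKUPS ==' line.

Process each operation:
  add 65.88.0.0/20 -> H1 at depth 20
  - 65.88.0.0/20 clear@20
  add 65.64.0.0/10 -> H1 at depth 10
  lookup 65.64.0.6: bits 01000001010 walk d0:-→d1:-→d2:-→d3:-→d4:-→d5:-→d6:-→d7:-→d8:-→d9:-→d10:H1→d11:- -> H1
  add 65.88.0.0/14 -> H2 at depth 14
  - 65.64.0.0/10 clear@10
  - 65.88.0.0/14 clear@14
  add 0.0.0.0/0 -> H0 at depth 0
  lookup 131.211.248.55: bits ε walk d0:H0 -> H0
  add 65.88.15.0/24 -> H0 at depth 24
  lookup 65.88.15.0: bits 010000010101100000001111 walk d0:H0→d1:-→d2:-→d3:-→d4:-→d5:-→d6:-→d7:-→d8:-→d9:-→d10:-→d11:-→d12:-→d13:-→d14:-→d15:-→d16:-→d17:-→d18:-→d19:-→d20:-→d21:-→d22:-→d23:-→d24:H0 -> H0
  add 206.0.0.0/7 -> H0 at depth 7
  add 21.92.247.208/28 -> H0 at depth 28
  add 207.0.0.0/8 -> H1 at depth 8
  - 206.0.0.0/7 clear@7
  - 207.0.0.0/8 clear@8
  - 65.88.15.0/24 clear@24
  lookup 171.36.11.134: bits 1 walk d0:H0→d1:- -> H0
  add 65.88.0.0/20 -> H1 at depth 20
  lookup 65.88.0.25: bits 01000001010110000000 walk d0:H0→d1:-→d2:-→d3:-→d4:-→d5:-→d6:-→d7:-→d8:-→d9:-→d10:-→d11:-→d12:-→d13:-→d14:-→d15:-→d16:-→d17:-→d18:-→d19:-→d20:H1 -> H1
  lookup 21.92.247.213: bits 0001010101011100111101111101 walk d0:H0→d1:-→d2:-→d3:-→d4:-→d5:-→d6:-→d7:-→d8:-→d9:-→d10:-→d11:-→d12:-→d13:-→d14:-→d15:-→d16:-→d17:-→d18:-→d19:-→d20:-→d21:-→d22:-→d23:-→d24:-→d25:-→d26:-→d27:-→d28:H0 -> H0
  - 65.88.0.0/20 clear@20
  lookup 21.92.247.211: bits 0001010101011100111101111101 walk d0:H0→d1:-→d2:-→d3:-→d4:-→d5:-→d6:-→d7:-→d8:-→d9:-→d10:-→d11:-→d12:-→d13:-→d14:-→d15:-→d16:-→d17:-→d18:-→d19:-→d20:-→d21:-→d22:-→d23:-→d24:-→d25:-→d26:-→d27:-→d28:H0 -> H0
  lookup 21.92.247.213: bits 0001010101011100111101111101 walk d0:H0→d1:-→d2:-→d3:-→d4:-→d5:-→d6:-→d7:-→d8:-→d9:-→d10:-→d11:-→d12:-→d13:-→d14:-→d15:-→d16:-→d17:-→d18:-→d19:-→d20:-→d21:-→d22:-→d23:-→d24:-→d25:-→d26:-→d27:-→d28:H0 -> H0
  lookup 21.92.247.210: bits 0001010101011100111101111101 walk d0:H0→d1:-→d2:-→d3:-→d4:-→d5:-→d6:-→d7:-→d8:-→d9:-→d10:-→d11:-→d12:-→d13:-→d14:-→d15:-→d16:-→d17:-→d18:-→d19:-→d20:-→d21:-→d22:-→d23:-→d24:-→d25:-→d26:-→d27:-→d28:H0 -> H0
  lookup 21.92.247.214: bits 0001010101011100111101111101 walk d0:H0→d1:-→d2:-→d3:-→d4:-→d5:-→d6:-→d7:-→d8:-→d9:-→d10:-→d11:-→d12:-→d13:-→d14:-→d15:-→d16:-→d17:-→d18:-→d19:-→d20:-→d21:-→d22:-→d23:-→d24:-→d25:-→d26:-→d27:-→d28:H0 -> H0
  lookup 21.92.247.211: bits 0001010101011100111101111101 walk d0:H0→d1:-→d2:-→d3:-→d4:-→d5:-→d6:-→d7:-→d8:-→d9:-→d10:-→d11:-→d12:-→d13:-→d14:-→d15:-→d16:-→d17:-→d18:-→d19:-→d20:-→d21:-→d22:-→d23:-→d24:-→d25:-→d26:-→d27:-→d28:H0 -> H0
  add 0.0.0.0/1 -> H1 at depth 1
  lookup 0.0.0.0: bits 000 walk d0:H0→d1:H1→d2:-→d3:- -> H1
  add 207.0.0.0/11 -> H1 at depth 11
  lookup 207.0.28.145: bits 11001111000 walk d0:H0→d1:-→d2:-→d3:-→d4:-→d5:-→d6:-→d7:-→d8:-→d9:-→d10:-→d11:H1 -> H1
  lookup 207.0.0.13: bits 11001111000 walk d0:H0→d1:-→d2:-→d3:-→d4:-→d5:-→d6:-→d7:-→d8:-→d9:-→d10:-→d11:H1 -> H1
  add 207.16.0.0/12 -> H2 at depth 12
  add 65.88.0.0/20 -> H0 at depth 20
  add 65.88.15.112/28 -> H0 at depth 28
  - 207.16.0.0/12 clear@12
  add 207.31.0.0/16 -> H0 at depth 16
  add 31.240.0.0/12 -> H1 at depth 12
  - 0.0.0.0/0 clear@0
  - 31.240.0.0/12 clear@12

== LOOKUPS ==
["H1","H0","H0","H0","H1","H0","H0","H0","H0","H0","H0","H1","H1","H1"]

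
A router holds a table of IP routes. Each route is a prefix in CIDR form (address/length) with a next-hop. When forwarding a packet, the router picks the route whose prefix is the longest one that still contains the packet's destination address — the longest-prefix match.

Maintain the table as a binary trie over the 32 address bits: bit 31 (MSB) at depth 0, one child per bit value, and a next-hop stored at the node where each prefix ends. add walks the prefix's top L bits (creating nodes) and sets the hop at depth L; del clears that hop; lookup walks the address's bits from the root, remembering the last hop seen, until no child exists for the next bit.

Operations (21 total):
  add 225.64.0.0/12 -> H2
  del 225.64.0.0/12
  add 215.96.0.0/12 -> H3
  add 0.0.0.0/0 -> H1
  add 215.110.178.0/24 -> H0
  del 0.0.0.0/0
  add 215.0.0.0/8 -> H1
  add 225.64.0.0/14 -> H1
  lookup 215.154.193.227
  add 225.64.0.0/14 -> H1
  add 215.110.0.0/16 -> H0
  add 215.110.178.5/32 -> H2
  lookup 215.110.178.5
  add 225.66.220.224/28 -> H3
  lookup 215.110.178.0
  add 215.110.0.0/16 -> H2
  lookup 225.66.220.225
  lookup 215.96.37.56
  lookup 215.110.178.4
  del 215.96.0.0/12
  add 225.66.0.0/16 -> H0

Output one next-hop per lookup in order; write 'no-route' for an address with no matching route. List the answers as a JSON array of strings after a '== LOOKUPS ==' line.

Process each operation:
  + 225.64.0.0/12 (H2) depth=12
  - 225.64.0.0/12 clear@12
  + 215.96.0.0/12 (H3) depth=12
  + 0.0.0.0/0 (H1) depth=0
  + 215.110.178.0/24 (H0) depth=24
  - 0.0.0.0/0 clear@0
  + 215.0.0.0/8 (H1) depth=8
  + 225.64.0.0/14 (H1) depth=14
  ? 215.154.193.227  path d0:-→d1:-→d2:-→d3:-→d4:-→d5:-→d6:-→d7:-→d8:H1  best=H1
  + 225.64.0.0/14 (H1) depth=14
  + 215.110.0.0/16 (H0) depth=16
  + 215.110.178.5/32 (H2) depth=32
  ? 215.110.178.5  path d0:-→d1:-→d2:-→d3:-→d4:-→d5:-→d6:-→d7:-→d8:H1→d9:-→d10:-→d11:-→d12:H3→d13:-→d14:-→d15:-→d16:H0→d17:-→d18:-→d19:-→d20:-→d21:-→d22:-→d23:-→d24:H0→d25:-→d26:-→d27:-→d28:-→d29:-→d30:-→d31:-→d32:H2  best=H2
  + 225.66.220.224/28 (H3) depth=28
  ? 215.110.178.0  path d0:-→d1:-→d2:-→d3:-→d4:-→d5:-→d6:-→d7:-→d8:H1→d9:-→d10:-→d11:-→d12:H3→d13:-→d14:-→d15:-→d16:H0→d17:-→d18:-→d19:-→d20:-→d21:-→d22:-→d23:-→d24:H0→d25:-→d26:-→d27:-→d28:-→d29:-  best=H0
  + 215.110.0.0/16 (H2) depth=16
  ? 225.66.220.225  path d0:-→d1:-→d2:-→d3:-→d4:-→d5:-→d6:-→d7:-→d8:-→d9:-→d10:-→d11:-→d12:-→d13:-→d14:H1→d15:-→d16:-→d17:-→d18:-→d19:-→d20:-→d21:-→d22:-→d23:-→d24:-→d25:-→d26:-→d27:-→d28:H3  best=H3
  ? 215.96.37.56  path d0:-→d1:-→d2:-→d3:-→d4:-→d5:-→d6:-→d7:-→d8:H1→d9:-→d10:-→d11:-→d12:H3  best=H3
  ? 215.110.178.4  path d0:-→d1:-→d2:-→d3:-→d4:-→d5:-→d6:-→d7:-→d8:H1→d9:-→d10:-→d11:-→d12:H3→d13:-→d14:-→d15:-→d16:H2→d17:-→d18:-→d19:-→d20:-→d21:-→d22:-→d23:-→d24:H0→d25:-→d26:-→d27:-→d28:-→d29:-→d30:-→d31:-  best=H0
  - 215.96.0.0/12 clear@12
  + 225.66.0.0/16 (H0) depth=16

== LOOKUPS ==
["H1","H2","H0","H3","H3","H0"]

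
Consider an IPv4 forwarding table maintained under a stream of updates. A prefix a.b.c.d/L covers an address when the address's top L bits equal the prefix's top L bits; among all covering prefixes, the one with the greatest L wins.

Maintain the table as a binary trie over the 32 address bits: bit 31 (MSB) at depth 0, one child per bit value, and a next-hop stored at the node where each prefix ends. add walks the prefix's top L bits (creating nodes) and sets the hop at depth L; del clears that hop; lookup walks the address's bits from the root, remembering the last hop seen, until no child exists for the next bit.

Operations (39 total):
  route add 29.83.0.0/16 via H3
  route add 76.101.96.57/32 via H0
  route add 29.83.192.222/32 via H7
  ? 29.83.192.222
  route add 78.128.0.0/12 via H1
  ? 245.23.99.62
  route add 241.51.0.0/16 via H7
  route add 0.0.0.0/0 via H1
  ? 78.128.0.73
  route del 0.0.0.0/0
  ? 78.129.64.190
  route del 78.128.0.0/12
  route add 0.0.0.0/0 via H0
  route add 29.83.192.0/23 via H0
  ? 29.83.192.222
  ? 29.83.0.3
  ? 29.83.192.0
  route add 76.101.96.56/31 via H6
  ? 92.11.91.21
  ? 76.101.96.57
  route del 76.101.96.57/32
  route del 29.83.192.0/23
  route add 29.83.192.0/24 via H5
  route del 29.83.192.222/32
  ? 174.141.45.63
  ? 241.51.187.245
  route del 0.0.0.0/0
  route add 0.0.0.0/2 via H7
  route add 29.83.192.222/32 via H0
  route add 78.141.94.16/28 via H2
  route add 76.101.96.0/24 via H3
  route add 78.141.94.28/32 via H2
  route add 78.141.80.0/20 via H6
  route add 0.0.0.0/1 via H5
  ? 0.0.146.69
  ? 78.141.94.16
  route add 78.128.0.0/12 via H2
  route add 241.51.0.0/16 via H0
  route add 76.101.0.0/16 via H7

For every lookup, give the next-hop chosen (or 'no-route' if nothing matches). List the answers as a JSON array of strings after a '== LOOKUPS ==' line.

Trace:
  + 29.83.0.0/16 (H3) depth=16
  + 76.101.96.57/32 (H0) depth=32
  + 29.83.192.222/32 (H7) depth=32
  lookup 29.83.192.222: bits 00011101010100111100000011011110 walk d0:-→d1:-→d2:-→d3:-→d4:-→d5:-→d6:-→d7:-→d8:-→d9:-→d10:-→d11:-→d12:-→d13:-→d14:-→d15:-→d16:H3→d17:-→d18:-→d19:-→d20:-→d21:-→d22:-→d23:-→d24:-→d25:-→d26:-→d27:-→d28:-→d29:-→d30:-→d31:-→d32:H7 -> H7
  + 78.128.0.0/12 (H1) depth=12
  lookup 245.23.99.62: bits ε walk d0:- -> no-route
  + 241.51.0.0/16 (H7) depth=16
  + 0.0.0.0/0 (H1) depth=0
  lookup 78.128.0.73: bits 010011101000 walk d0:H1→d1:-→d2:-→d3:-→d4:-→d5:-→d6:-→d7:-→d8:-→d9:-→d10:-→d11:-→d12:H1 -> H1
  del 0.0.0.0/0 (clear depth 0)
  lookup 78.129.64.190: bits 010011101000 walk d0:-→d1:-→d2:-→d3:-→d4:-→d5:-→d6:-→d7:-→d8:-→d9:-→d10:-→d11:-→d12:H1 -> H1
  del 78.128.0.0/12 (clear depth 12)
  + 0.0.0.0/0 (H0) depth=0
  + 29.83.192.0/23 (H0) depth=23
  lookup 29.83.192.222: bits 00011101010100111100000011011110 walk d0:H0→d1:-→d2:-→d3:-→d4:-→d5:-→d6:-→d7:-→d8:-→d9:-→d10:-→d11:-→d12:-→d13:-→d14:-→d15:-→d16:H3→d17:-→d18:-→d19:-→d20:-→d21:-→d22:-→d23:H0→d24:-→d25:-→d26:-→d27:-→d28:-→d29:-→d30:-→d31:-→d32:H7 -> H7
  lookup 29.83.0.3: bits 0001110101010011 walk d0:H0→d1:-→d2:-→d3:-→d4:-→d5:-→d6:-→d7:-→d8:-→d9:-→d10:-→d11:-→d12:-→d13:-→d14:-→d15:-→d16:H3 -> H3
  lookup 29.83.192.0: bits 000111010101001111000000 walk d0:H0→d1:-→d2:-→d3:-→d4:-→d5:-→d6:-→d7:-→d8:-→d9:-→d10:-→d11:-→d12:-→d13:-→d14:-→d15:-→d16:H3→d17:-→d18:-→d19:-→d20:-→d21:-→d22:-→d23:H0→d24:- -> H0
  + 76.101.96.56/31 (H6) depth=31
  lookup 92.11.91.21: bits 010 walk d0:H0→d1:-→d2:-→d3:- -> H0
  lookup 76.101.96.57: bits 01001100011001010110000000111001 walk d0:H0→d1:-→d2:-→d3:-→d4:-→d5:-→d6:-→d7:-→d8:-→d9:-→d10:-→d11:-→d12:-→d13:-→d14:-→d15:-→d16:-→d17:-→d18:-→d19:-→d20:-→d21:-→d22:-→d23:-→d24:-→d25:-→d26:-→d27:-→d28:-→d29:-→d30:-→d31:H6→d32:H0 -> H0
  del 76.101.96.57/32 (clear depth 32)
  del 29.83.192.0/23 (clear depth 23)
  + 29.83.192.0/24 (H5) depth=24
  del 29.83.192.222/32 (clear depth 32)
  lookup 174.141.45.63: bits 1 walk d0:H0→d1:- -> H0
  lookup 241.51.187.245: bits 1111000100110011 walk d0:H0→d1:-→d2:-→d3:-→d4:-→d5:-→d6:-→d7:-→d8:-→d9:-→d10:-→d11:-→d12:-→d13:-→d14:-→d15:-→d16:H7 -> H7
  del 0.0.0.0/0 (clear depth 0)
  + 0.0.0.0/2 (H7) depth=2
  + 29.83.192.222/32 (H0) depth=32
  + 78.141.94.16/28 (H2) depth=28
  + 76.101.96.0/24 (H3) depth=24
  + 78.141.94.28/32 (H2) depth=32
  + 78.141.80.0/20 (H6) depth=20
  + 0.0.0.0/1 (H5) depth=1
  lookup 0.0.146.69: bits 000 walk d0:-→d1:H5→d2:H7→d3:- -> H7
  lookup 78.141.94.16: bits 0100111010001101010111100001 walk d0:-→d1:H5→d2:-→d3:-→d4:-→d5:-→d6:-→d7:-→d8:-→d9:-→d10:-→d11:-→d12:-→d13:-→d14:-→d15:-→d16:-→d17:-→d18:-→d19:-→d20:H6→d21:-→d22:-→d23:-→d24:-→d25:-→d26:-→d27:-→d28:H2 -> H2
  + 78.128.0.0/12 (H2) depth=12
  + 241.51.0.0/16 (H0) depth=16
  + 76.101.0.0/16 (H7) depth=16

== LOOKUPS ==
["H7","no-route","H1","H1","H7","H3","H0","H0","H0","H0","H7","H7","H2"]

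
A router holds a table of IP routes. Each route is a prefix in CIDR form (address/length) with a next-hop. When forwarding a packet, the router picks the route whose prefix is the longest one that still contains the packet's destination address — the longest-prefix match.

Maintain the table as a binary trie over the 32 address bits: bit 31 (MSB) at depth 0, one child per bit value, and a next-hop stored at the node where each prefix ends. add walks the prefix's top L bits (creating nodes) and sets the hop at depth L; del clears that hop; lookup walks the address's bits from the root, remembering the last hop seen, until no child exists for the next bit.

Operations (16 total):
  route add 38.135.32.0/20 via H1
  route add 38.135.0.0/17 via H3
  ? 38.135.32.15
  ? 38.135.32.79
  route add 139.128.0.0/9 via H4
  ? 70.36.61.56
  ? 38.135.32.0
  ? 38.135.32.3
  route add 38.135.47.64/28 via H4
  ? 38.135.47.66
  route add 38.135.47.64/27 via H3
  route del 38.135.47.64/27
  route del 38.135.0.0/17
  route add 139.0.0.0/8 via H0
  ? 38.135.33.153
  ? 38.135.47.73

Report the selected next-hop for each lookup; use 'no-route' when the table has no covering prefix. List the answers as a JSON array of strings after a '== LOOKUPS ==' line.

Apply in order:
  add 38.135.32.0/20 -> H1 at depth 20
  add 38.135.0.0/17 -> H3 at depth 17
  lookup 38.135.32.15: bits 00100110100001110010 walk d0:-→d1:-→d2:-→d3:-→d4:-→d5:-→d6:-→d7:-→d8:-→d9:-→d10:-→d11:-→d12:-→d13:-→d14:-→d15:-→d16:-→d17:H3→d18:-→d19:-→d20:H1 -> H1
  lookup 38.135.32.79: bits 00100110100001110010 walk d0:-→d1:-→d2:-→d3:-→d4:-→d5:-→d6:-→d7:-→d8:-→d9:-→d10:-→d11:-→d12:-→d13:-→d14:-→d15:-→d16:-→d17:H3→d18:-→d19:-→d20:H1 -> H1
  add 139.128.0.0/9 -> H4 at depth 9
  lookup 70.36.61.56: bits 0 walk d0:-→d1:- -> no-route
  lookup 38.135.32.0: bits 00100110100001110010 walk d0:-→d1:-→d2:-→d3:-→d4:-→d5:-→d6:-→d7:-→d8:-→d9:-→d10:-→d11:-→d12:-→d13:-→d14:-→d15:-→d16:-→d17:H3→d18:-→d19:-→d20:H1 -> H1
  lookup 38.135.32.3: bits 00100110100001110010 walk d0:-→d1:-→d2:-→d3:-→d4:-→d5:-→d6:-→d7:-→d8:-→d9:-→d10:-→d11:-→d12:-→d13:-→d14:-→d15:-→d16:-→d17:H3→d18:-→d19:-→d20:H1 -> H1
  add 38.135.47.64/28 -> H4 at depth 28
  lookup 38.135.47.66: bits 0010011010000111001011110100 walk d0:-→d1:-→d2:-→d3:-→d4:-→d5:-→d6:-→d7:-→d8:-→d9:-→d10:-→d11:-→d12:-→d13:-→d14:-→d15:-→d16:-→d17:H3→d18:-→d19:-→d20:H1→d21:-→d22:-→d23:-→d24:-→d25:-→d26:-→d27:-→d28:H4 -> H4
  add 38.135.47.64/27 -> H3 at depth 27
  del 38.135.47.64/27 (clear depth 27)
  del 38.135.0.0/17 (clear depth 17)
  add 139.0.0.0/8 -> H0 at depth 8
  lookup 38.135.33.153: bits 00100110100001110010 walk d0:-→d1:-→d2:-→d3:-→d4:-→d5:-→d6:-→d7:-→d8:-→d9:-→d10:-→d11:-→d12:-→d13:-→d14:-→d15:-→d16:-→d17:-→d18:-→d19:-→d20:H1 -> H1
  lookup 38.135.47.73: bits 0010011010000111001011110100 walk d0:-→d1:-→d2:-→d3:-→d4:-→d5:-→d6:-→d7:-→d8:-→d9:-→d10:-→d11:-→d12:-→d13:-→d14:-→d15:-→d16:-→d17:-→d18:-→d19:-→d20:H1→d21:-→d22:-→d23:-→d24:-→d25:-→d26:-→d27:-→d28:H4 -> H4

== LOOKUPS ==
["H1","H1","no-route","H1","H1","H4","H1","H4"]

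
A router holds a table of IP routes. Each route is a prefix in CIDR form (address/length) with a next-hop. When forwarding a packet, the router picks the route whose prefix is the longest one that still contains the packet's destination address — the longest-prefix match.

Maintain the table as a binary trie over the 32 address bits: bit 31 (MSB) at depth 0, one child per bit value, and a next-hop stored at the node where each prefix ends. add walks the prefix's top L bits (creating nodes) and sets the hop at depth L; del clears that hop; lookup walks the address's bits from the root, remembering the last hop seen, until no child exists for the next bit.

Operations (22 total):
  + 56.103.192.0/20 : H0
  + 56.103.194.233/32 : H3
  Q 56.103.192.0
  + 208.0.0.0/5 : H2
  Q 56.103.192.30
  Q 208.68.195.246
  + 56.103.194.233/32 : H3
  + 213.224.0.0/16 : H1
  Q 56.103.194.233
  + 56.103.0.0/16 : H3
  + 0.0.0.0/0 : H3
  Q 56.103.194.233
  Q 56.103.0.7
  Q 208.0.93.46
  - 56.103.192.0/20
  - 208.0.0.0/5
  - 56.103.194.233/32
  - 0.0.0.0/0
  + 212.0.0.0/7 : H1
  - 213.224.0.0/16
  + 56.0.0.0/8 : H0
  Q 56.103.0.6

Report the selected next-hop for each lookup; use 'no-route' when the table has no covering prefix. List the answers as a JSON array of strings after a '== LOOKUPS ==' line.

Trace:
  add 56.103.192.0/20 -> H0 at depth 20
  add 56.103.194.233/32 -> H3 at depth 32
  lookup 56.103.192.0: bits 0011100001100111110000 walk d0:-→d1:-→d2:-→d3:-→d4:-→d5:-→d6:-→d7:-→d8:-→d9:-→d10:-→d11:-→d12:-→d13:-→d14:-→d15:-→d16:-→d17:-→d18:-→d19:-→d20:H0→d21:-→d22:- -> H0
  add 208.0.0.0/5 -> H2 at depth 5
  lookup 56.103.192.30: bits 0011100001100111110000 walk d0:-→d1:-→d2:-→d3:-→d4:-→d5:-→d6:-→d7:-→d8:-→d9:-→d10:-→d11:-→d12:-→d13:-→d14:-→d15:-→d16:-→d17:-→d18:-→d19:-→d20:H0→d21:-→d22:- -> H0
  lookup 208.68.195.246: bits 11010 walk d0:-→d1:-→d2:-→d3:-→d4:-→d5:H2 -> H2
  add 56.103.194.233/32 -> H3 at depth 32
  add 213.224.0.0/16 -> H1 at depth 16
  lookup 56.103.194.233: bits 00111000011001111100001011101001 walk d0:-→d1:-→d2:-→d3:-→d4:-→d5:-→d6:-→d7:-→d8:-→d9:-→d10:-→d11:-→d12:-→d13:-→d14:-→d15:-→d16:-→d17:-→d18:-→d19:-→d20:H0→d21:-→d22:-→d23:-→d24:-→d25:-→d26:-→d27:-→d28:-→d29:-→d30:-→d31:-→d32:H3 -> H3
  add 56.103.0.0/16 -> H3 at depth 16
  add 0.0.0.0/0 -> H3 at depth 0
  lookup 56.103.194.233: bits 00111000011001111100001011101001 walk d0:H3→d1:-→d2:-→d3:-→d4:-→d5:-→d6:-→d7:-→d8:-→d9:-→d10:-→d11:-→d12:-→d13:-→d14:-→d15:-→d16:H3→d17:-→d18:-→d19:-→d20:H0→d21:-→d22:-→d23:-→d24:-→d25:-→d26:-→d27:-→d28:-→d29:-→d30:-→d31:-→d32:H3 -> H3
  lookup 56.103.0.7: bits 0011100001100111 walk d0:H3→d1:-→d2:-→d3:-→d4:-→d5:-→d6:-→d7:-→d8:-→d9:-→d10:-→d11:-→d12:-→d13:-→d14:-→d15:-→d16:H3 -> H3
  lookup 208.0.93.46: bits 11010 walk d0:H3→d1:-→d2:-→d3:-→d4:-→d5:H2 -> H2
  - 56.103.192.0/20 clear@20
  - 208.0.0.0/5 clear@5
  - 56.103.194.233/32 clear@32
  - 0.0.0.0/0 clear@0
  add 212.0.0.0/7 -> H1 at depth 7
  - 213.224.0.0/16 clear@16
  add 56.0.0.0/8 -> H0 at depth 8
  lookup 56.103.0.6: bits 0011100001100111 walk d0:-→d1:-→d2:-→d3:-→d4:-→d5:-→d6:-→d7:-→d8:H0→d9:-→d10:-→d11:-→d12:-→d13:-→d14:-→d15:-→d16:H3 -> H3

== LOOKUPS ==
["H0","H0","H2","H3","H3","H3","H2","H3"]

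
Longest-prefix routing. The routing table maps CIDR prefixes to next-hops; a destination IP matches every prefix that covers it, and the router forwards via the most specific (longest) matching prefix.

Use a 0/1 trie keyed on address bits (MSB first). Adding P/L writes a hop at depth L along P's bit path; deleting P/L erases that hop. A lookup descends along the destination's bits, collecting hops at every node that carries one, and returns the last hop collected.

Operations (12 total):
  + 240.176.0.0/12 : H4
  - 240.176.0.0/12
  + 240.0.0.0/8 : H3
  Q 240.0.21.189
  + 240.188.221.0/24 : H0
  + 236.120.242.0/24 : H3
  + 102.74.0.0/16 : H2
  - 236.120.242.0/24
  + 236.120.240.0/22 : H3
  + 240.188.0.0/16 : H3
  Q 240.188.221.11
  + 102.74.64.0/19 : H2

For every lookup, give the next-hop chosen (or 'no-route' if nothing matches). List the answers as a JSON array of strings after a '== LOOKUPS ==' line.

Apply in order:
  + 240.176.0.0/12 (H4) depth=12
  del 240.176.0.0/12 (clear depth 12)
  + 240.0.0.0/8 (H3) depth=8
  Q 240.0.21.189: descend 11110000 ; hops seen [H3] ; pick H3
  + 240.188.221.0/24 (H0) depth=24
  + 236.120.242.0/24 (H3) depth=24
  + 102.74.0.0/16 (H2) depth=16
  del 236.120.242.0/24 (clear depth 24)
  + 236.120.240.0/22 (H3) depth=22
  + 240.188.0.0/16 (H3) depth=16
  Q 240.188.221.11: descend 111100001011110011011101 ; hops seen [H3,H3,H0] ; pick H0
  + 102.74.64.0/19 (H2) depth=19

== LOOKUPS ==
["H3","H0"]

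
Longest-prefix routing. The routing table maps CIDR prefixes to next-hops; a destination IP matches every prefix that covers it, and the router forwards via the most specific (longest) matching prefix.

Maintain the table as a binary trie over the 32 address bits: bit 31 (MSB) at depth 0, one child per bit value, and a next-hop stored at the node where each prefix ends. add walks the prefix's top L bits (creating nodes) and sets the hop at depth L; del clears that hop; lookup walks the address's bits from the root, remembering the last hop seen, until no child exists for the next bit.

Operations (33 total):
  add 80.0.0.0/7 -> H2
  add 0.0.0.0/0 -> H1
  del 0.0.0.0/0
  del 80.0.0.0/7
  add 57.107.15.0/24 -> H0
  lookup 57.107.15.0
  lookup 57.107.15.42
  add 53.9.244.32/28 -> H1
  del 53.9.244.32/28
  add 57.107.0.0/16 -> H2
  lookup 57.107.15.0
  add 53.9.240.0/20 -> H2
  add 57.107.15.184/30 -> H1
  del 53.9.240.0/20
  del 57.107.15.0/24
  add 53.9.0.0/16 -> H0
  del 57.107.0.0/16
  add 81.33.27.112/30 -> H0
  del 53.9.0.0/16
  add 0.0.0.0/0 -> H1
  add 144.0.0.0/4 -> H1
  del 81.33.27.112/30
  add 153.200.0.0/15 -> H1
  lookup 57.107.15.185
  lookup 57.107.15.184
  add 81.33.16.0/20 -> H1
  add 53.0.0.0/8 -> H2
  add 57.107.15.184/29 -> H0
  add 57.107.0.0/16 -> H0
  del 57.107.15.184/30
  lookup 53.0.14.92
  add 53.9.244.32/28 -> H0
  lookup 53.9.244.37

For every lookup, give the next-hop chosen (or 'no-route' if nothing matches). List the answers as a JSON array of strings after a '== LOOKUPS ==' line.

Trace:
  + 80.0.0.0/7 (H2) depth=7
  + 0.0.0.0/0 (H1) depth=0
  del 0.0.0.0/0 (clear depth 0)
  del 80.0.0.0/7 (clear depth 7)
  + 57.107.15.0/24 (H0) depth=24
  Q 57.107.15.0: descend 001110010110101100001111 ; hops seen [H0] ; pick H0
  Q 57.107.15.42: descend 001110010110101100001111 ; hops seen [H0] ; pick H0
  + 53.9.244.32/28 (H1) depth=28
  del 53.9.244.32/28 (clear depth 28)
  + 57.107.0.0/16 (H2) depth=16
  Q 57.107.15.0: descend 001110010110101100001111 ; hops seen [H2,H0] ; pick H0
  + 53.9.240.0/20 (H2) depth=20
  + 57.107.15.184/30 (H1) depth=30
  del 53.9.240.0/20 (clear depth 20)
  del 57.107.15.0/24 (clear depth 24)
  + 53.9.0.0/16 (H0) depth=16
  del 57.107.0.0/16 (clear depth 16)
  + 81.33.27.112/30 (H0) depth=30
  del 53.9.0.0/16 (clear depth 16)
  + 0.0.0.0/0 (H1) depth=0
  + 144.0.0.0/4 (H1) depth=4
  del 81.33.27.112/30 (clear depth 30)
  + 153.200.0.0/15 (H1) depth=15
  Q 57.107.15.185: descend 001110010110101100001111101110 ; hops seen [H1,H1] ; pick H1
  Q 57.107.15.184: descend 001110010110101100001111101110 ; hops seen [H1,H1] ; pick H1
  + 81.33.16.0/20 (H1) depth=20
  + 53.0.0.0/8 (H2) depth=8
  + 57.107.15.184/29 (H0) depth=29
  + 57.107.0.0/16 (H0) depth=16
  del 57.107.15.184/30 (clear depth 30)
  Q 53.0.14.92: descend 001101010000 ; hops seen [H1,H2] ; pick H2
  + 53.9.244.32/28 (H0) depth=28
  Q 53.9.244.37: descend 0011010100001001111101000010 ; hops seen [H1,H2,H0] ; pick H0

== LOOKUPS ==
["H0","H0","H0","H1","H1","H2","H0"]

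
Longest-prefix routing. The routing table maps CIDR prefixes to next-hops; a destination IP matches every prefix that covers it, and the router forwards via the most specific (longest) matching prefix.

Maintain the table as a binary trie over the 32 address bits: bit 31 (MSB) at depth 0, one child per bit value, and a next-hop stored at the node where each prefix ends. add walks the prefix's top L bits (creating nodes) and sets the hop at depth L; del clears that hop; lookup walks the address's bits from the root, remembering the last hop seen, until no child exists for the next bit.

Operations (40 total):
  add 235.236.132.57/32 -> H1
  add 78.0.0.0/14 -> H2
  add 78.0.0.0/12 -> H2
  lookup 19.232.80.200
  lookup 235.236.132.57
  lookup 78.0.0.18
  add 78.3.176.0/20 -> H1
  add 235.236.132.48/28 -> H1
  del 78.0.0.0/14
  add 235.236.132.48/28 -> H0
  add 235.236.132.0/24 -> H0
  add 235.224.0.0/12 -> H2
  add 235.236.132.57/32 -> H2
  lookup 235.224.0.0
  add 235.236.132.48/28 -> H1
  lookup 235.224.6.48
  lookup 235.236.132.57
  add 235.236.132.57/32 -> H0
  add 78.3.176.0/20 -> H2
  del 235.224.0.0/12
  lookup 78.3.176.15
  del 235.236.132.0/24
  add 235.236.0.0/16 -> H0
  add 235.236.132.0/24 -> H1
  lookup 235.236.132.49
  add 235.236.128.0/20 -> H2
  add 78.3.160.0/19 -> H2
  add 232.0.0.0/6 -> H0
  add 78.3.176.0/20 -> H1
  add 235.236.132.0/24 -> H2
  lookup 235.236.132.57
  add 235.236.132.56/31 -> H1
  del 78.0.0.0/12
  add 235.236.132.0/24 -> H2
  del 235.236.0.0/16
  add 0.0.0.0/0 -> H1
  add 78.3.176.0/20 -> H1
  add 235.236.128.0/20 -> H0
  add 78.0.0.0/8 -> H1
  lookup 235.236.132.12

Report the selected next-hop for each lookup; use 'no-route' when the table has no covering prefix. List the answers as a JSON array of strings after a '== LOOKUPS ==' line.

Apply in order:
  add 235.236.132.57/32 -> H1 at depth 32
  add 78.0.0.0/14 -> H2 at depth 14
  add 78.0.0.0/12 -> H2 at depth 12
  lookup 19.232.80.200: bits 0 walk d0:-→d1:- -> no-route
  lookup 235.236.132.57: bits 11101011111011001000010000111001 walk d0:-→d1:-→d2:-→d3:-→d4:-→d5:-→d6:-→d7:-→d8:-→d9:-→d10:-→d11:-→d12:-→d13:-→d14:-→d15:-→d16:-→d17:-→d18:-→d19:-→d20:-→d21:-→d22:-→d23:-→d24:-→d25:-→d26:-→d27:-→d28:-→d29:-→d30:-→d31:-→d32:H1 -> H1
  lookup 78.0.0.18: bits 01001110000000 walk d0:-→d1:-→d2:-→d3:-→d4:-→d5:-→d6:-→d7:-→d8:-→d9:-→d10:-→d11:-→d12:H2→d13:-→d14:H2 -> H2
  add 78.3.176.0/20 -> H1 at depth 20
  add 235.236.132.48/28 -> H1 at depth 28
  - 78.0.0.0/14 clear@14
  add 235.236.132.48/28 -> H0 at depth 28
  add 235.236.132.0/24 -> H0 at depth 24
  add 235.224.0.0/12 -> H2 at depth 12
  add 235.236.132.57/32 -> H2 at depth 32
  lookup 235.224.0.0: bits 111010111110 walk d0:-→d1:-→d2:-→d3:-→d4:-→d5:-→d6:-→d7:-→d8:-→d9:-→d10:-→d11:-→d12:H2 -> H2
  add 235.236.132.48/28 -> H1 at depth 28
  lookup 235.224.6.48: bits 111010111110 walk d0:-→d1:-→d2:-→d3:-→d4:-→d5:-→d6:-→d7:-→d8:-→d9:-→d10:-→d11:-→d12:H2 -> H2
  lookup 235.236.132.57: bits 11101011111011001000010000111001 walk d0:-→d1:-→d2:-→d3:-→d4:-→d5:-→d6:-→d7:-→d8:-→d9:-→d10:-→d11:-→d12:H2→d13:-→d14:-→d15:-→d16:-→d17:-→d18:-→d19:-→d20:-→d21:-→d22:-→d23:-→d24:H0→d25:-→d26:-→d27:-→d28:H1→d29:-→d30:-→d31:-→d32:H2 -> H2
  add 235.236.132.57/32 -> H0 at depth 32
  add 78.3.176.0/20 -> H2 at depth 20
  - 235.224.0.0/12 clear@12
  lookup 78.3.176.15: bits 01001110000000111011 walk d0:-→d1:-→d2:-→d3:-→d4:-→d5:-→d6:-→d7:-→d8:-→d9:-→d10:-→d11:-→d12:H2→d13:-→d14:-→d15:-→d16:-→d17:-→d18:-→d19:-→d20:H2 -> H2
  - 235.236.132.0/24 clear@24
  add 235.236.0.0/16 -> H0 at depth 16
  add 235.236.132.0/24 -> H1 at depth 24
  lookup 235.236.132.49: bits 1110101111101100100001000011 walk d0:-→d1:-→d2:-→d3:-→d4:-→d5:-→d6:-→d7:-→d8:-→d9:-→d10:-→d11:-→d12:-→d13:-→d14:-→d15:-→d16:H0→d17:-→d18:-→d19:-→d20:-→d21:-→d22:-→d23:-→d24:H1→d25:-→d26:-→d27:-→d28:H1 -> H1
  add 235.236.128.0/20 -> H2 at depth 20
  add 78.3.160.0/19 -> H2 at depth 19
  add 232.0.0.0/6 -> H0 at depth 6
  add 78.3.176.0/20 -> H1 at depth 20
  add 235.236.132.0/24 -> H2 at depth 24
  lookup 235.236.132.57: bits 11101011111011001000010000111001 walk d0:-→d1:-→d2:-→d3:-→d4:-→d5:-→d6:H0→d7:-→d8:-→d9:-→d10:-→d11:-→d12:-→d13:-→d14:-→d15:-→d16:H0→d17:-→d18:-→d19:-→d20:H2→d21:-→d22:-→d23:-→d24:H2→d25:-→d26:-→d27:-→d28:H1→d29:-→d30:-→d31:-→d32:H0 -> H0
  add 235.236.132.56/31 -> H1 at depth 31
  - 78.0.0.0/12 clear@12
  add 235.236.132.0/24 -> H2 at depth 24
  - 235.236.0.0/16 clear@16
  add 0.0.0.0/0 -> H1 at depth 0
  add 78.3.176.0/20 -> H1 at depth 20
  add 235.236.128.0/20 -> H0 at depth 20
  add 78.0.0.0/8 -> H1 at depth 8
  lookup 235.236.132.12: bits 11101011111011001000010000 walk d0:H1→d1:-→d2:-→d3:-→d4:-→d5:-→d6:H0→d7:-→d8:-→d9:-→d10:-→d11:-→d12:-→d13:-→d14:-→d15:-→d16:-→d17:-→d18:-→d19:-→d20:H0→d21:-→d22:-→d23:-→d24:H2→d25:-→d26:- -> H2

== LOOKUPS ==
["no-route","H1","H2","H2","H2","H2","H2","H1","H0","H2"]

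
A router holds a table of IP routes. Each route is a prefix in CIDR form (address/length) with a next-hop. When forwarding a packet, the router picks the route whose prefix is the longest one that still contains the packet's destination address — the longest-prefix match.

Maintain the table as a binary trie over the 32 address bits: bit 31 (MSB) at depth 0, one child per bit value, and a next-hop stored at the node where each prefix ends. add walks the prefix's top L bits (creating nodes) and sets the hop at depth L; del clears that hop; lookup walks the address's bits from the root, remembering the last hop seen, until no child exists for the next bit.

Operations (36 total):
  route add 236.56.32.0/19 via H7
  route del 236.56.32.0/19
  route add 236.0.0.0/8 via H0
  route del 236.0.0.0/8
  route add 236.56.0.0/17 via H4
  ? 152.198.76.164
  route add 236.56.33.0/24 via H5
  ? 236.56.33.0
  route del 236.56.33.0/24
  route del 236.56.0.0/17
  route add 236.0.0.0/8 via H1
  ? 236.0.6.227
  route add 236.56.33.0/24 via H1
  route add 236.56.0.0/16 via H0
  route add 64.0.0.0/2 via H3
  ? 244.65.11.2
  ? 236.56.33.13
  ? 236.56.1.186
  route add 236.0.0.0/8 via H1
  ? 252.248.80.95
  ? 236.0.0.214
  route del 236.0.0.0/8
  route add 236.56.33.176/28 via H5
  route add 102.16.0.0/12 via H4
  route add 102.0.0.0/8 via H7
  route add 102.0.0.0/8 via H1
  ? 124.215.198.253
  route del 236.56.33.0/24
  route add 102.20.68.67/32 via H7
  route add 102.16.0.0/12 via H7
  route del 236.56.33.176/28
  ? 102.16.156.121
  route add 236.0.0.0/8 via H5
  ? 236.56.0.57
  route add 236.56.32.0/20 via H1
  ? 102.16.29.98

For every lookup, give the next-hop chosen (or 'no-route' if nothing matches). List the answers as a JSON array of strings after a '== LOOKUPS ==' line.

Process each operation:
  add 236.56.32.0/19 -> H7 at depth 19
  del 236.56.32.0/19 (clear depth 19)
  add 236.0.0.0/8 -> H0 at depth 8
  del 236.0.0.0/8 (clear depth 8)
  add 236.56.0.0/17 -> H4 at depth 17
  Q 152.198.76.164: descend 1 ; hops seen [∅] ; pick no-route
  add 236.56.33.0/24 -> H5 at depth 24
  Q 236.56.33.0: descend 111011000011100000100001 ; hops seen [H4,H5] ; pick H5
  del 236.56.33.0/24 (clear depth 24)
  del 236.56.0.0/17 (clear depth 17)
  add 236.0.0.0/8 -> H1 at depth 8
  Q 236.0.6.227: descend 1110110000 ; hops seen [H1] ; pick H1
  add 236.56.33.0/24 -> H1 at depth 24
  add 236.56.0.0/16 -> H0 at depth 16
  add 64.0.0.0/2 -> H3 at depth 2
  Q 244.65.11.2: descend 111 ; hops seen [∅] ; pick no-route
  Q 236.56.33.13: descend 111011000011100000100001 ; hops seen [H1,H0,H1] ; pick H1
  Q 236.56.1.186: descend 111011000011100000 ; hops seen [H1,H0] ; pick H0
  add 236.0.0.0/8 -> H1 at depth 8
  Q 252.248.80.95: descend 111 ; hops seen [∅] ; pick no-route
  Q 236.0.0.214: descend 1110110000 ; hops seen [H1] ; pick H1
  del 236.0.0.0/8 (clear depth 8)
  add 236.56.33.176/28 -> H5 at depth 28
  add 102.16.0.0/12 -> H4 at depth 12
  add 102.0.0.0/8 -> H7 at depth 8
  add 102.0.0.0/8 -> H1 at depth 8
  Q 124.215.198.253: descend 011 ; hops seen [H3] ; pick H3
  del 236.56.33.0/24 (clear depth 24)
  add 102.20.68.67/32 -> H7 at depth 32
  add 102.16.0.0/12 -> H7 at depth 12
  del 236.56.33.176/28 (clear depth 28)
  Q 102.16.156.121: descend 0110011000010 ; hops seen [H3,H1,H7] ; pick H7
  add 236.0.0.0/8 -> H5 at depth 8
  Q 236.56.0.57: descend 111011000011100000 ; hops seen [H5,H0] ; pick H0
  add 236.56.32.0/20 -> H1 at depth 20
  Q 102.16.29.98: descend 0110011000010 ; hops seen [H3,H1,H7] ; pick H7

== LOOKUPS ==
["no-route","H5","H1","no-route","H1","H0","no-route","H1","H3","H7","H0","H7"]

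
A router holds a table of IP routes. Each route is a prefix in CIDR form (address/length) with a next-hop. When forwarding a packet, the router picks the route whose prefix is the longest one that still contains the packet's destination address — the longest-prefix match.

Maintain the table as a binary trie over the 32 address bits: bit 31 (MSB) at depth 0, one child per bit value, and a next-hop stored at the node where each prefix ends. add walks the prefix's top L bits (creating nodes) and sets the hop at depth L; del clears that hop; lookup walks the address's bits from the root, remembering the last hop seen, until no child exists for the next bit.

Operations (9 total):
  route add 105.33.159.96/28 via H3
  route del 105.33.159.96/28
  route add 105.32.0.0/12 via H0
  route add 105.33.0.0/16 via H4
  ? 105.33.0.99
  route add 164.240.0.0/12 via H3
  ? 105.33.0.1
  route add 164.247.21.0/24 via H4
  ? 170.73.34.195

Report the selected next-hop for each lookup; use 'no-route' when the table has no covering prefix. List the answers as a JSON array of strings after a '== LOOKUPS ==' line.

Apply in order:
  add 105.33.159.96/28 -> H3 at depth 28
  del 105.33.159.96/28 (clear depth 28)
  add 105.32.0.0/12 -> H0 at depth 12
  add 105.33.0.0/16 -> H4 at depth 16
  lookup 105.33.0.99: bits 0110100100100001 walk d0:-→d1:-→d2:-→d3:-→d4:-→d5:-→d6:-→d7:-→d8:-→d9:-→d10:-→d11:-→d12:H0→d13:-→d14:-→d15:-→d16:H4 -> H4
  add 164.240.0.0/12 -> H3 at depth 12
  lookup 105.33.0.1: bits 0110100100100001 walk d0:-→d1:-→d2:-→d3:-→d4:-→d5:-→d6:-→d7:-→d8:-→d9:-→d10:-→d11:-→d12:H0→d13:-→d14:-→d15:-→d16:H4 -> H4
  add 164.247.21.0/24 -> H4 at depth 24
  lookup 170.73.34.195: bits 1010 walk d0:-→d1:-→d2:-→d3:-→d4:- -> no-route

== LOOKUPS ==
["H4","H4","no-route"]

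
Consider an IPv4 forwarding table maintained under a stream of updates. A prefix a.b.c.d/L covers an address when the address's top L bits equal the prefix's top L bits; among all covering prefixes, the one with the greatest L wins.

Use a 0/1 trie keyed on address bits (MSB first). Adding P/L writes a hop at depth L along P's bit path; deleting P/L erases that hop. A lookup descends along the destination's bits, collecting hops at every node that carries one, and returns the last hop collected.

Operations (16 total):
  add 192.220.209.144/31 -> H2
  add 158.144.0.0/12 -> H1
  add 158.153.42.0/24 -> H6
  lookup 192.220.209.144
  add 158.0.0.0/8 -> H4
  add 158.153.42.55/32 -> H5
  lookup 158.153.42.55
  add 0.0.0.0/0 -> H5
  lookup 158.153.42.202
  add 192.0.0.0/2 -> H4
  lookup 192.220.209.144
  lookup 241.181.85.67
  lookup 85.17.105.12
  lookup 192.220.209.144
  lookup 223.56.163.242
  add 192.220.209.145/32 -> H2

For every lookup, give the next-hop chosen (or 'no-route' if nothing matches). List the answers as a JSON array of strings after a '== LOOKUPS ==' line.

Process each operation:
  + 192.220.209.144/31 (H2) depth=31
  + 158.144.0.0/12 (H1) depth=12
  + 158.153.42.0/24 (H6) depth=24
  Q 192.220.209.144: descend 1100000011011100110100011001000 ; hops seen [H2] ; pick H2
  + 158.0.0.0/8 (H4) depth=8
  + 158.153.42.55/32 (H5) depth=32
  Q 158.153.42.55: descend 10011110100110010010101000110111 ; hops seen [H4,H1,H6,H5] ; pick H5
  + 0.0.0.0/0 (H5) depth=0
  Q 158.153.42.202: descend 100111101001100100101010 ; hops seen [H5,H4,H1,H6] ; pick H6
  + 192.0.0.0/2 (H4) depth=2
  Q 192.220.209.144: descend 1100000011011100110100011001000 ; hops seen [H5,H4,H2] ; pick H2
  Q 241.181.85.67: descend 11 ; hops seen [H5,H4] ; pick H4
  Q 85.17.105.12: descend ε ; hops seen [H5] ; pick H5
  Q 192.220.209.144: descend 1100000011011100110100011001000 ; hops seen [H5,H4,H2] ; pick H2
  Q 223.56.163.242: descend 110 ; hops seen [H5,H4] ; pick H4
  + 192.220.209.145/32 (H2) depth=32

== LOOKUPS ==
["H2","H5","H6","H2","H4","H5","H2","H4"]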